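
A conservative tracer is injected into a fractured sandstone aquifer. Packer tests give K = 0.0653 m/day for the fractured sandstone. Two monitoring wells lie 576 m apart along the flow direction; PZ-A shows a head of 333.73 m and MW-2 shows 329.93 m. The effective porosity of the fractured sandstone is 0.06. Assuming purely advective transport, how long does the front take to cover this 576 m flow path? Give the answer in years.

220

Hydraulic gradient i = (333.73 − 329.93) / 576 = 3.8 / 576 = 0.006597.
Darcy flux q = K · i = 0.06530 × 0.006597 = 0.0004308 m/day.
Seepage velocity v = q / n_e = 0.0004308 / 0.06 = 0.007180 m/day.
Travel time t = L / v = 576 / 0.007180 = 80223 days = 219.6 years.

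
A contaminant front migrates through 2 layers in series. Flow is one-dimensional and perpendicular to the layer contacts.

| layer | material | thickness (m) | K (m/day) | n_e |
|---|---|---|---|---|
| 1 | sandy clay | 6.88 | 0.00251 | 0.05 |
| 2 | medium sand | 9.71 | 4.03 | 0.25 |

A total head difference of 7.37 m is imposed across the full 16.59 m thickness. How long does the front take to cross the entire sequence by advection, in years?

2.82

With flow normal to the layers, continuity requires the same specific discharge q through every layer.
Σ(b_i/K_i) = 6.88/0.00251 + 9.71/4.03 = 2743 d.
q = Δh / Σ(b_i/K_i) = 7.37 / 2743 = 0.002686 m/day.
In each layer the seepage velocity is v_i = q/n_i, so the layer transit time is t_i = b_i·n_i / q:
  layer 1 (sandy clay): t_1 = 6.88 × 0.05 / 0.002686 = 128.1 d
  layer 2 (medium sand): t_2 = 9.71 × 0.25 / 0.002686 = 903.6 d
Total t = Σ t_i = 1032 days = 2.825 years.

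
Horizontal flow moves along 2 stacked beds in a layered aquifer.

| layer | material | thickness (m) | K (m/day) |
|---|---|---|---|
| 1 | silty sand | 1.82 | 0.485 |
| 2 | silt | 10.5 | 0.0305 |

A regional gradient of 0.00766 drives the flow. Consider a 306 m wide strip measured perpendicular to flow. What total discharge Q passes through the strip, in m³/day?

2.82

Flow is parallel to layering, so each bed carries its own Darcy discharge and the transmissivities add.
Σ(K_i·b_i) = 0.485×1.82 + 0.0305×10.5 = 1.203 m²/day.
Hydraulic gradient i = 0.00766.
Q = Σ(K_i·b_i) · W · i = 1.203 × 306 × 0.007660 = 2.820 m³/day.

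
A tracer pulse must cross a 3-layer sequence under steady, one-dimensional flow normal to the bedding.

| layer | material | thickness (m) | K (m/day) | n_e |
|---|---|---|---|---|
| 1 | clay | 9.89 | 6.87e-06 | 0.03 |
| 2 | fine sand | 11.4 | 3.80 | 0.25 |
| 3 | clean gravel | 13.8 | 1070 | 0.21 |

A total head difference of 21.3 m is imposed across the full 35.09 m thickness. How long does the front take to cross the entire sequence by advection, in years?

1120

With flow normal to the layers, continuity requires the same specific discharge q through every layer.
Σ(b_i/K_i) = 9.89/6.87e-06 + 11.4/3.80 + 13.8/1070 = 1.440e+06 d.
q = Δh / Σ(b_i/K_i) = 21.3 / 1.440e+06 = 1.480e-05 m/day.
In each layer the seepage velocity is v_i = q/n_i, so the layer transit time is t_i = b_i·n_i / q:
  layer 1 (clay): t_1 = 9.89 × 0.03 / 1.480e-05 = 20053 d
  layer 2 (fine sand): t_2 = 11.4 × 0.25 / 1.480e-05 = 1.926e+05 d
  layer 3 (clean gravel): t_3 = 13.8 × 0.21 / 1.480e-05 = 1.959e+05 d
Total t = Σ t_i = 4.085e+05 days = 1119 years.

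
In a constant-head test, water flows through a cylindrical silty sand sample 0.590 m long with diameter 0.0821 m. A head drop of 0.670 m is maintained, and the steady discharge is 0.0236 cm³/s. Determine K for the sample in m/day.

Cross-sectional area A = π·(d/2)² = π × (0.0821/2)² = 0.005294 m².
Convert discharge: 0.0236 cm³/s = 2.360e-08 m³/s.
Darcy's law rearranged: K = Q·L / (A·Δh) = 2.360e-08 × 0.590 / (0.005294 × 0.670) = 3.926e-06 m/s = 0.3392 m/day.

0.339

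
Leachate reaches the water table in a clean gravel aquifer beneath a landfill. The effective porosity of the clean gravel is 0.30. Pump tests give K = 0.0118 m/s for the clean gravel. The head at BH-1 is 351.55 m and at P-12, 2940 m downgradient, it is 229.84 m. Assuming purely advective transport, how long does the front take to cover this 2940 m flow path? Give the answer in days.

Convert K: 0.0118 m/s × 86400 = 1020 m/day.
Hydraulic gradient i = (351.55 − 229.84) / 2940 = 121.71 / 2940 = 0.04140.
Darcy flux q = K · i = 1020 × 0.04140 = 42.21 m/day.
Seepage velocity v = q / n_e = 42.21 / 0.30 = 140.7 m/day.
Travel time t = L / v = 2940 / 140.7 = 20.90 days.

20.9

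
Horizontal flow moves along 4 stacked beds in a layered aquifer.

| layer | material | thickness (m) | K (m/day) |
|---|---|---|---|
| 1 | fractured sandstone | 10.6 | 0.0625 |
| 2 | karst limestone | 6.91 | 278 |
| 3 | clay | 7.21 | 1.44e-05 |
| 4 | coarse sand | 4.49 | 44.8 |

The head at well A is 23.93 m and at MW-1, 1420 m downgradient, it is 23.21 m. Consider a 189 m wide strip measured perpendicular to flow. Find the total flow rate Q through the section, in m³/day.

203

Flow is parallel to layering, so each bed carries its own Darcy discharge and the transmissivities add.
Σ(K_i·b_i) = 0.0625×10.6 + 278×6.91 + 1.44e-05×7.21 + 44.8×4.49 = 2123 m²/day.
Hydraulic gradient i = (23.93 − 23.21) / 1420 = 0.72 / 1420 = 0.0005070.
Q = Σ(K_i·b_i) · W · i = 2123 × 189 × 0.0005070 = 203.4 m³/day.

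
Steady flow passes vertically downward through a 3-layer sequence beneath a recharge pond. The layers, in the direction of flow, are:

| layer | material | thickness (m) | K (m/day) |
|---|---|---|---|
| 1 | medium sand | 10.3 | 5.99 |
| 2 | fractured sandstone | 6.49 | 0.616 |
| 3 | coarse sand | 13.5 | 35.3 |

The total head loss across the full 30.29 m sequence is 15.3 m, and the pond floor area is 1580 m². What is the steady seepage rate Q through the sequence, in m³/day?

Flow is perpendicular to layering, so the layers act in series and the equivalent K is the thickness-weighted harmonic mean.
Total thickness L = 10.3 + 6.49 + 13.5 = 30.29 m.
Σ(b_i/K_i) = 10.3/5.99 + 6.49/0.616 + 13.5/35.3 = 12.64 d.
K_eq = L / Σ(b_i/K_i) = 30.29 / 12.64 = 2.397 m/day.
Q = K_eq · A · (Δh/L) = 2.397 × 1580 × (15.3/30.29) = 1913 m³/day.

1910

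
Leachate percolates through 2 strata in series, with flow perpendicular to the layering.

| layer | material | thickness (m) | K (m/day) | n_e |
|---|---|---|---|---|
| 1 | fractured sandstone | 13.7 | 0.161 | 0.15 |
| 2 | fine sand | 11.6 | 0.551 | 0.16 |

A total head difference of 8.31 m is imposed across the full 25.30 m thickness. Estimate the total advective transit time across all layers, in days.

With flow normal to the layers, continuity requires the same specific discharge q through every layer.
Σ(b_i/K_i) = 13.7/0.161 + 11.6/0.551 = 106.1 d.
q = Δh / Σ(b_i/K_i) = 8.31 / 106.1 = 0.07829 m/day.
In each layer the seepage velocity is v_i = q/n_i, so the layer transit time is t_i = b_i·n_i / q:
  layer 1 (fractured sandstone): t_1 = 13.7 × 0.15 / 0.07829 = 26.25 d
  layer 2 (fine sand): t_2 = 11.6 × 0.16 / 0.07829 = 23.71 d
Total t = Σ t_i = 49.96 days.

50.0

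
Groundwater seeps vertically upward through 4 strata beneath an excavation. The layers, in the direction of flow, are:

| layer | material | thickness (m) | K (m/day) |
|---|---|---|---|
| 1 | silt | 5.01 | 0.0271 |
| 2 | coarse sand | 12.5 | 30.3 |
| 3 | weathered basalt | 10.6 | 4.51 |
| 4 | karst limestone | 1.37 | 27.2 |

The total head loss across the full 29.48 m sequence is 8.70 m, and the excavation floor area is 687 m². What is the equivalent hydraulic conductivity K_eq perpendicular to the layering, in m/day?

Flow is perpendicular to layering, so the layers act in series and the equivalent K is the thickness-weighted harmonic mean.
Total thickness L = 5.01 + 12.5 + 10.6 + 1.37 = 29.48 m.
Σ(b_i/K_i) = 5.01/0.0271 + 12.5/30.3 + 10.6/4.51 + 1.37/27.2 = 187.7 d.
K_eq = L / Σ(b_i/K_i) = 29.48 / 187.7 = 0.1571 m/day.

0.157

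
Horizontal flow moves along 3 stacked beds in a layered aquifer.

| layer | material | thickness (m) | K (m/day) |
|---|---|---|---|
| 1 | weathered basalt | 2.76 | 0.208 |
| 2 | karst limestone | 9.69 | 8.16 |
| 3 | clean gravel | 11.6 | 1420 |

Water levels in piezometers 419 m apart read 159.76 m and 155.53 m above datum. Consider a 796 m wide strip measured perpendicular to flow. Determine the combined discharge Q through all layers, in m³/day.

Flow is parallel to layering, so each bed carries its own Darcy discharge and the transmissivities add.
Σ(K_i·b_i) = 0.208×2.76 + 8.16×9.69 + 1420×11.6 = 16552 m²/day.
Hydraulic gradient i = (159.76 − 155.53) / 419 = 4.23 / 419 = 0.01010.
Q = Σ(K_i·b_i) · W · i = 16552 × 796 × 0.01010 = 1.330e+05 m³/day.

133000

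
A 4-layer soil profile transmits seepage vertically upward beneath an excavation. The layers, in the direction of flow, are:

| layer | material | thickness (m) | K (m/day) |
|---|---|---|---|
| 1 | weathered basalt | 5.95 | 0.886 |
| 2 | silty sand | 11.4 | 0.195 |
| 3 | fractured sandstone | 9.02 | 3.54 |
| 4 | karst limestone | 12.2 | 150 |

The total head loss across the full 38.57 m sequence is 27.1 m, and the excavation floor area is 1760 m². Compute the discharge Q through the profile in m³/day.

703

Flow is perpendicular to layering, so the layers act in series and the equivalent K is the thickness-weighted harmonic mean.
Total thickness L = 5.95 + 11.4 + 9.02 + 12.2 = 38.57 m.
Σ(b_i/K_i) = 5.95/0.886 + 11.4/0.195 + 9.02/3.54 + 12.2/150 = 67.81 d.
K_eq = L / Σ(b_i/K_i) = 38.57 / 67.81 = 0.5688 m/day.
Q = K_eq · A · (Δh/L) = 0.5688 × 1760 × (27.1/38.57) = 703.4 m³/day.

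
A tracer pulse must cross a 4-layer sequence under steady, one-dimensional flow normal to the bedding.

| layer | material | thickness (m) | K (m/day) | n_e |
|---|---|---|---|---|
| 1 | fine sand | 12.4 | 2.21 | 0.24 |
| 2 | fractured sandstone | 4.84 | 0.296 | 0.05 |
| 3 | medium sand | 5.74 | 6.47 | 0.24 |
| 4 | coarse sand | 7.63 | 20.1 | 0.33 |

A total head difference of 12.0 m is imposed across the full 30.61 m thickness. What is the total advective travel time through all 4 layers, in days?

With flow normal to the layers, continuity requires the same specific discharge q through every layer.
Σ(b_i/K_i) = 12.4/2.21 + 4.84/0.296 + 5.74/6.47 + 7.63/20.1 = 23.23 d.
q = Δh / Σ(b_i/K_i) = 12.0 / 23.23 = 0.5166 m/day.
In each layer the seepage velocity is v_i = q/n_i, so the layer transit time is t_i = b_i·n_i / q:
  layer 1 (fine sand): t_1 = 12.4 × 0.24 / 0.5166 = 5.761 d
  layer 2 (fractured sandstone): t_2 = 4.84 × 0.05 / 0.5166 = 0.4685 d
  layer 3 (medium sand): t_3 = 5.74 × 0.24 / 0.5166 = 2.667 d
  layer 4 (coarse sand): t_4 = 7.63 × 0.33 / 0.5166 = 4.874 d
Total t = Σ t_i = 13.77 days.

13.8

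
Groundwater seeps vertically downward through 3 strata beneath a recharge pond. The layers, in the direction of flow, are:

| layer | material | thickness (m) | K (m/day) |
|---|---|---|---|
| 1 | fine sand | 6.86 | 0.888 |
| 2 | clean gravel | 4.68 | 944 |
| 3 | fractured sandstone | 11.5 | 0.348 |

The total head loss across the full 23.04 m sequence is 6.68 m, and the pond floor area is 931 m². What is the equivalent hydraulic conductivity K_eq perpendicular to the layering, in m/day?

Flow is perpendicular to layering, so the layers act in series and the equivalent K is the thickness-weighted harmonic mean.
Total thickness L = 6.86 + 4.68 + 11.5 = 23.04 m.
Σ(b_i/K_i) = 6.86/0.888 + 4.68/944 + 11.5/0.348 = 40.78 d.
K_eq = L / Σ(b_i/K_i) = 23.04 / 40.78 = 0.5650 m/day.

0.565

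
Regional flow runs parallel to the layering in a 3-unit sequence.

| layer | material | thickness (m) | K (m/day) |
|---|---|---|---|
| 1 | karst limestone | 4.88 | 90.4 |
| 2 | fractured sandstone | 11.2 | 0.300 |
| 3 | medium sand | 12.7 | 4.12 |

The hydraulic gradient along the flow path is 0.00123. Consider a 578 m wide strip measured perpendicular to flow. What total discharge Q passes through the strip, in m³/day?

Flow is parallel to layering, so each bed carries its own Darcy discharge and the transmissivities add.
Σ(K_i·b_i) = 90.4×4.88 + 0.300×11.2 + 4.12×12.7 = 496.8 m²/day.
Hydraulic gradient i = 0.00123.
Q = Σ(K_i·b_i) · W · i = 496.8 × 578 × 0.001230 = 353.2 m³/day.

353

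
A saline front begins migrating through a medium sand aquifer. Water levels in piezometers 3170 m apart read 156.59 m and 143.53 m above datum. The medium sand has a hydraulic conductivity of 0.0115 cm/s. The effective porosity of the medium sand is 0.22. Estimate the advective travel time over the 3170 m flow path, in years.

46.6

Convert K: 0.0115 cm/s × 864 = 9.936 m/day.
Hydraulic gradient i = (156.59 − 143.53) / 3170 = 13.06 / 3170 = 0.004120.
Darcy flux q = K · i = 9.936 × 0.004120 = 0.04094 m/day.
Seepage velocity v = q / n_e = 0.04094 / 0.22 = 0.1861 m/day.
Travel time t = L / v = 3170 / 0.1861 = 17037 days = 46.64 years.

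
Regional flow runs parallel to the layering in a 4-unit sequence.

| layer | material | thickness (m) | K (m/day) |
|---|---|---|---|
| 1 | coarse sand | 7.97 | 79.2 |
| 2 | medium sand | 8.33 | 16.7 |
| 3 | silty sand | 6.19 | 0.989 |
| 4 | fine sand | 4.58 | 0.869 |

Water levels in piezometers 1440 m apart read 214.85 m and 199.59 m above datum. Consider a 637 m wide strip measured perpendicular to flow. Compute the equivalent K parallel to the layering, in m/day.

28.8

Flow is parallel to layering, so each bed carries its own Darcy discharge and the transmissivities add.
Σ(K_i·b_i) = 79.2×7.97 + 16.7×8.33 + 0.989×6.19 + 0.869×4.58 = 780.4 m²/day.
Total thickness b = 27.07 m, so K_eq = Σ(K_i·b_i)/b = 28.83 m/day.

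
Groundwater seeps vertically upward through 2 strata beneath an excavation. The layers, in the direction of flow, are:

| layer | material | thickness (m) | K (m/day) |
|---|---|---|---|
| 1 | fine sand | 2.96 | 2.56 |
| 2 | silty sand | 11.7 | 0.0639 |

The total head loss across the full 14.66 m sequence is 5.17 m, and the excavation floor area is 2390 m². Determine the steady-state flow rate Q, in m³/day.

Flow is perpendicular to layering, so the layers act in series and the equivalent K is the thickness-weighted harmonic mean.
Total thickness L = 2.96 + 11.7 = 14.66 m.
Σ(b_i/K_i) = 2.96/2.56 + 11.7/0.0639 = 184.3 d.
K_eq = L / Σ(b_i/K_i) = 14.66 / 184.3 = 0.07956 m/day.
Q = K_eq · A · (Δh/L) = 0.07956 × 2390 × (5.17/14.66) = 67.06 m³/day.

67.1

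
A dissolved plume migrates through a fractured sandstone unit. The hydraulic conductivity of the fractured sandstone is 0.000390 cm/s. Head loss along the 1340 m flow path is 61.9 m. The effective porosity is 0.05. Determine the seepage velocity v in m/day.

0.311

Convert K: 0.000390 cm/s × 864 = 0.3370 m/day.
Hydraulic gradient i = Δh / L = 61.9 / 1340 = 0.04619.
Darcy flux q = K · i = 0.3370 × 0.04619 = 0.01557 m/day.
Seepage velocity v = q / n_e = 0.01557 / 0.05 = 0.3113 m/day.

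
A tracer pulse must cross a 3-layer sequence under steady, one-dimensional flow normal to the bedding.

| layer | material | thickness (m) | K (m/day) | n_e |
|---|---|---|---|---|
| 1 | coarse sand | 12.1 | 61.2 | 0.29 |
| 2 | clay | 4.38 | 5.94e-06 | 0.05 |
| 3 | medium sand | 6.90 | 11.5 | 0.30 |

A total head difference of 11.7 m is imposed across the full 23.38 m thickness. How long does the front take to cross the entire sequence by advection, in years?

1000

With flow normal to the layers, continuity requires the same specific discharge q through every layer.
Σ(b_i/K_i) = 12.1/61.2 + 4.38/5.94e-06 + 6.90/11.5 = 7.374e+05 d.
q = Δh / Σ(b_i/K_i) = 11.7 / 7.374e+05 = 1.587e-05 m/day.
In each layer the seepage velocity is v_i = q/n_i, so the layer transit time is t_i = b_i·n_i / q:
  layer 1 (coarse sand): t_1 = 12.1 × 0.29 / 1.587e-05 = 2.211e+05 d
  layer 2 (clay): t_2 = 4.38 × 0.05 / 1.587e-05 = 13802 d
  layer 3 (medium sand): t_3 = 6.90 × 0.30 / 1.587e-05 = 1.305e+05 d
Total t = Σ t_i = 3.654e+05 days = 1000 years.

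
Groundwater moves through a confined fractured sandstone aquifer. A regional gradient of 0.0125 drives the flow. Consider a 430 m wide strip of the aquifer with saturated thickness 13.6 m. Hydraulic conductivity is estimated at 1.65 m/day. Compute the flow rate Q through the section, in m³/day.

121

Cross-sectional area A = 430 × 13.6 = 5848 m².
Hydraulic gradient i = 0.0125.
Darcy's law: Q = K · A · i = 1.650 × 5848 × 0.01250 = 120.6 m³/day.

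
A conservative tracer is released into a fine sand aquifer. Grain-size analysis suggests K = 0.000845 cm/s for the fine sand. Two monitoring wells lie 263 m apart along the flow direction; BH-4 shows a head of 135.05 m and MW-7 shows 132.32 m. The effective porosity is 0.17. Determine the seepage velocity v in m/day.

0.0446

Convert K: 0.000845 cm/s × 864 = 0.7301 m/day.
Hydraulic gradient i = (135.05 − 132.32) / 263 = 2.73 / 263 = 0.01038.
Darcy flux q = K · i = 0.7301 × 0.01038 = 0.007578 m/day.
Seepage velocity v = q / n_e = 0.007578 / 0.17 = 0.04458 m/day.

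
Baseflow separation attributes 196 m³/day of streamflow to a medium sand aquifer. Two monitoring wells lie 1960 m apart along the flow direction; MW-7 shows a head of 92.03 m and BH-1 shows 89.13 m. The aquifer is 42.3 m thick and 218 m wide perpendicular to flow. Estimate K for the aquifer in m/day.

Cross-sectional area A = 218 × 42.3 = 9221 m².
Hydraulic gradient i = (92.03 − 89.13) / 1960 = 2.9 / 1960 = 0.001480.
From Q = K·A·i, K = Q / (A·i) = 196 / (9221 × 0.001480) = 14.37 m/day.

14.4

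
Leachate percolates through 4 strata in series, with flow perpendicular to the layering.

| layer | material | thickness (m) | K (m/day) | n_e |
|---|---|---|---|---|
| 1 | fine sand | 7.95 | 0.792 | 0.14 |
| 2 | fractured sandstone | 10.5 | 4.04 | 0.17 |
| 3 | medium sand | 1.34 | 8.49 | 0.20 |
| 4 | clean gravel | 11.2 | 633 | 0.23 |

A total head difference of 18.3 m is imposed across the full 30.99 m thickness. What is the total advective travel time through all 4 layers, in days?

With flow normal to the layers, continuity requires the same specific discharge q through every layer.
Σ(b_i/K_i) = 7.95/0.792 + 10.5/4.04 + 1.34/8.49 + 11.2/633 = 12.81 d.
q = Δh / Σ(b_i/K_i) = 18.3 / 12.81 = 1.428 m/day.
In each layer the seepage velocity is v_i = q/n_i, so the layer transit time is t_i = b_i·n_i / q:
  layer 1 (fine sand): t_1 = 7.95 × 0.14 / 1.428 = 0.7792 d
  layer 2 (fractured sandstone): t_2 = 10.5 × 0.17 / 1.428 = 1.250 d
  layer 3 (medium sand): t_3 = 1.34 × 0.20 / 1.428 = 0.1876 d
  layer 4 (clean gravel): t_4 = 11.2 × 0.23 / 1.428 = 1.804 d
Total t = Σ t_i = 4.020 days.

4.02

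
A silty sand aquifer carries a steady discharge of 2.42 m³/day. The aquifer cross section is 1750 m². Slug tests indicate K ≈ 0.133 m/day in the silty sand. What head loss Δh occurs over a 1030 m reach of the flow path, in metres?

10.7

From Q = K·A·i, i = Q / (K·A) = 2.42 / (0.1330 × 1750) = 0.01040.
Head loss Δh = i · L = 0.01040 × 1030 = 10.71 m.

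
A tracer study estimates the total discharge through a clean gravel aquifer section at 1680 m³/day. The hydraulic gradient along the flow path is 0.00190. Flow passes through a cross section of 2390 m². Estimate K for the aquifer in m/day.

370

Hydraulic gradient i = 0.00190.
From Q = K·A·i, K = Q / (A·i) = 1680 / (2390 × 0.001900) = 370.0 m/day.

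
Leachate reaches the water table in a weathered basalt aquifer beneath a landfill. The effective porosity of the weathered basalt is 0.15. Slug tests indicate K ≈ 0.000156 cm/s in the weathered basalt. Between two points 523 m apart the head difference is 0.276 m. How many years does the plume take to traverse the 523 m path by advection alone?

Convert K: 0.000156 cm/s × 864 = 0.1348 m/day.
Hydraulic gradient i = Δh / L = 0.276 / 523 = 0.0005277.
Darcy flux q = K · i = 0.1348 × 0.0005277 = 7.113e-05 m/day.
Seepage velocity v = q / n_e = 7.113e-05 / 0.15 = 0.0004742 m/day.
Travel time t = L / v = 523 / 0.0004742 = 1.103e+06 days = 3020 years.

3020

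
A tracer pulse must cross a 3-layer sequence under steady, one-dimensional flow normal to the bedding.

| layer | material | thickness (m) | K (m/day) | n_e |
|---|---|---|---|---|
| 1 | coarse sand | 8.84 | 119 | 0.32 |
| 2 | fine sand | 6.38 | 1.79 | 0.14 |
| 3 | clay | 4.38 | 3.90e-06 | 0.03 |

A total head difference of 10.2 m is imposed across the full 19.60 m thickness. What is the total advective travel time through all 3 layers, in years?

With flow normal to the layers, continuity requires the same specific discharge q through every layer.
Σ(b_i/K_i) = 8.84/119 + 6.38/1.79 + 4.38/3.90e-06 = 1.123e+06 d.
q = Δh / Σ(b_i/K_i) = 10.2 / 1.123e+06 = 9.082e-06 m/day.
In each layer the seepage velocity is v_i = q/n_i, so the layer transit time is t_i = b_i·n_i / q:
  layer 1 (coarse sand): t_1 = 8.84 × 0.32 / 9.082e-06 = 3.115e+05 d
  layer 2 (fine sand): t_2 = 6.38 × 0.14 / 9.082e-06 = 98347 d
  layer 3 (clay): t_3 = 4.38 × 0.03 / 9.082e-06 = 14468 d
Total t = Σ t_i = 4.243e+05 days = 1162 years.

1160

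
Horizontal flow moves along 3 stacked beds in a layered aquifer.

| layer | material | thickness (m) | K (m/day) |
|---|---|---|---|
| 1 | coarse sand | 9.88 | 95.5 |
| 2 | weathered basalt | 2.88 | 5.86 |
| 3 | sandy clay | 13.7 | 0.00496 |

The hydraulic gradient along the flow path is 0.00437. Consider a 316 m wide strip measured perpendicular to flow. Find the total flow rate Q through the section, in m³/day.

1330

Flow is parallel to layering, so each bed carries its own Darcy discharge and the transmissivities add.
Σ(K_i·b_i) = 95.5×9.88 + 5.86×2.88 + 0.00496×13.7 = 960.5 m²/day.
Hydraulic gradient i = 0.00437.
Q = Σ(K_i·b_i) · W · i = 960.5 × 316 × 0.004370 = 1326 m³/day.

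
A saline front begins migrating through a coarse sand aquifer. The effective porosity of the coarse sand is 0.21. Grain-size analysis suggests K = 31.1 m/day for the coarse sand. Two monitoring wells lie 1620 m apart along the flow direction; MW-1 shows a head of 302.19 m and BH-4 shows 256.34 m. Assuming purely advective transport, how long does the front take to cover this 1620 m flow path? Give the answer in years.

Hydraulic gradient i = (302.19 − 256.34) / 1620 = 45.85 / 1620 = 0.02830.
Darcy flux q = K · i = 31.10 × 0.02830 = 0.8802 m/day.
Seepage velocity v = q / n_e = 0.8802 / 0.21 = 4.191 m/day.
Travel time t = L / v = 1620 / 4.191 = 386.5 days = 1.058 years.

1.06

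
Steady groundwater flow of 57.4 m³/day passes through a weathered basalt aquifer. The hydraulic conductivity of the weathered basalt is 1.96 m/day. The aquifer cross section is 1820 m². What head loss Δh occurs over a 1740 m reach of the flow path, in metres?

28.0

From Q = K·A·i, i = Q / (K·A) = 57.4 / (1.960 × 1820) = 0.01609.
Head loss Δh = i · L = 0.01609 × 1740 = 28.00 m.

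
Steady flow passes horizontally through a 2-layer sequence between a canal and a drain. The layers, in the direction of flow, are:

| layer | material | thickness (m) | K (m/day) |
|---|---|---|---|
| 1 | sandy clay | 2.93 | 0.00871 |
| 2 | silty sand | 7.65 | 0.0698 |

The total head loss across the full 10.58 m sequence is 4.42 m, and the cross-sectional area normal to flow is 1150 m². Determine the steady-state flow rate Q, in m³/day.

11.4

Flow is perpendicular to layering, so the layers act in series and the equivalent K is the thickness-weighted harmonic mean.
Total thickness L = 2.93 + 7.65 = 10.58 m.
Σ(b_i/K_i) = 2.93/0.00871 + 7.65/0.0698 = 446.0 d.
K_eq = L / Σ(b_i/K_i) = 10.58 / 446.0 = 0.02372 m/day.
Q = K_eq · A · (Δh/L) = 0.02372 × 1150 × (4.42/10.58) = 11.40 m³/day.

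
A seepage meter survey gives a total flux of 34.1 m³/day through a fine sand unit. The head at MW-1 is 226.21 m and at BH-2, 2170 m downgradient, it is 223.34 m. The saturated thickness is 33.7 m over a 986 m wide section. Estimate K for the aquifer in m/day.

Cross-sectional area A = 986 × 33.7 = 33228 m².
Hydraulic gradient i = (226.21 − 223.34) / 2170 = 2.87 / 2170 = 0.001323.
From Q = K·A·i, K = Q / (A·i) = 34.1 / (33228 × 0.001323) = 0.7759 m/day.

0.776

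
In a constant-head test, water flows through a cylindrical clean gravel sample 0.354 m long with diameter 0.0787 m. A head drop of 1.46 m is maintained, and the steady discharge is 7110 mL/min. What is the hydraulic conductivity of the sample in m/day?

510

Cross-sectional area A = π·(d/2)² = π × (0.0787/2)² = 0.004865 m².
Convert discharge: 7110 mL/min = 0.0001185 m³/s.
Darcy's law rearranged: K = Q·L / (A·Δh) = 0.0001185 × 0.354 / (0.004865 × 1.46) = 0.005906 m/s = 510.3 m/day.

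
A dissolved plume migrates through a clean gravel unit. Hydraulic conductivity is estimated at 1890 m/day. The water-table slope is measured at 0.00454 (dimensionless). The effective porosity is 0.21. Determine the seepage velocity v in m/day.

40.9

Hydraulic gradient i = 0.00454.
Darcy flux q = K · i = 1890 × 0.004540 = 8.581 m/day.
Seepage velocity v = q / n_e = 8.581 / 0.21 = 40.86 m/day.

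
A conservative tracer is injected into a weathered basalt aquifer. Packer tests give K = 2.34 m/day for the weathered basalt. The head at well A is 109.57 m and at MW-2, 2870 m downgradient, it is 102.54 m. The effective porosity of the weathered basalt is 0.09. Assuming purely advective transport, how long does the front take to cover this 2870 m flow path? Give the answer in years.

Hydraulic gradient i = (109.57 − 102.54) / 2870 = 7.03 / 2870 = 0.002449.
Darcy flux q = K · i = 2.340 × 0.002449 = 0.005732 m/day.
Seepage velocity v = q / n_e = 0.005732 / 0.09 = 0.06369 m/day.
Travel time t = L / v = 2870 / 0.06369 = 45065 days = 123.4 years.

123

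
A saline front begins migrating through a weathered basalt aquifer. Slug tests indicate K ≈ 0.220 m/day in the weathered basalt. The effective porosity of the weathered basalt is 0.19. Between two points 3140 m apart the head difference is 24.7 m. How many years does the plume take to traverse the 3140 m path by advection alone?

944

Hydraulic gradient i = Δh / L = 24.7 / 3140 = 0.007866.
Darcy flux q = K · i = 0.2200 × 0.007866 = 0.001731 m/day.
Seepage velocity v = q / n_e = 0.001731 / 0.19 = 0.009108 m/day.
Travel time t = L / v = 3140 / 0.009108 = 3.447e+05 days = 943.9 years.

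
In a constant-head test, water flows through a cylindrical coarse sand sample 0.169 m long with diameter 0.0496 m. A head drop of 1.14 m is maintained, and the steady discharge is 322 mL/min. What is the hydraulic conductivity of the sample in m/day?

Cross-sectional area A = π·(d/2)² = π × (0.0496/2)² = 0.001932 m².
Convert discharge: 322 mL/min = 5.367e-06 m³/s.
Darcy's law rearranged: K = Q·L / (A·Δh) = 5.367e-06 × 0.169 / (0.001932 × 1.14) = 0.0004117 m/s = 35.58 m/day.

35.6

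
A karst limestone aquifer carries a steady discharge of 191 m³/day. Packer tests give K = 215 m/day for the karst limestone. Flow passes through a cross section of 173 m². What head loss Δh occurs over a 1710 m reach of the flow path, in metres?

From Q = K·A·i, i = Q / (K·A) = 191 / (215.0 × 173.0) = 0.005135.
Head loss Δh = i · L = 0.005135 × 1710 = 8.781 m.

8.78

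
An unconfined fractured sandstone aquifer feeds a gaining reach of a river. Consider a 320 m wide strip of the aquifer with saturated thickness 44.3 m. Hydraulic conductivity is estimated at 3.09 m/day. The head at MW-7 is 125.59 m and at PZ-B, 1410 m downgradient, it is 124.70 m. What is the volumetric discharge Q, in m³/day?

Cross-sectional area A = 320 × 44.3 = 14176 m².
Hydraulic gradient i = (125.59 − 124.70) / 1410 = 0.89 / 1410 = 0.0006312.
Darcy's law: Q = K · A · i = 3.090 × 14176 × 0.0006312 = 27.65 m³/day.

27.6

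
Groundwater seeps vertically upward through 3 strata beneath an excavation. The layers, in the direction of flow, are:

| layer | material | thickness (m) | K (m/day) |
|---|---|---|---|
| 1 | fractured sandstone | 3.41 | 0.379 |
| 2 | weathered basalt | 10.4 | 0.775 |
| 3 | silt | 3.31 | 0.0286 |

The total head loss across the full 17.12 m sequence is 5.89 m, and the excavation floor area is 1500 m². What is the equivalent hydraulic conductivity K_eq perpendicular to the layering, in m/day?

Flow is perpendicular to layering, so the layers act in series and the equivalent K is the thickness-weighted harmonic mean.
Total thickness L = 3.41 + 10.4 + 3.31 = 17.12 m.
Σ(b_i/K_i) = 3.41/0.379 + 10.4/0.775 + 3.31/0.0286 = 138.2 d.
K_eq = L / Σ(b_i/K_i) = 17.12 / 138.2 = 0.1239 m/day.

0.124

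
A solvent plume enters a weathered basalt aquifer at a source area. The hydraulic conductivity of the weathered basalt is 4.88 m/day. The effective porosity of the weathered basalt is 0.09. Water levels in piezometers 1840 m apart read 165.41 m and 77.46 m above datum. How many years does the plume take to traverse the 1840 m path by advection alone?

1.94

Hydraulic gradient i = (165.41 − 77.46) / 1840 = 87.95 / 1840 = 0.04780.
Darcy flux q = K · i = 4.880 × 0.04780 = 0.2333 m/day.
Seepage velocity v = q / n_e = 0.2333 / 0.09 = 2.592 m/day.
Travel time t = L / v = 1840 / 2.592 = 709.9 days = 1.944 years.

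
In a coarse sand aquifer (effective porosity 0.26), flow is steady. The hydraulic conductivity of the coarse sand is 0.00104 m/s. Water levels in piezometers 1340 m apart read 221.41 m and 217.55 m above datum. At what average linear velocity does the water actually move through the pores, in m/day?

Convert K: 0.00104 m/s × 86400 = 89.86 m/day.
Hydraulic gradient i = (221.41 − 217.55) / 1340 = 3.86 / 1340 = 0.002881.
Darcy flux q = K · i = 89.86 × 0.002881 = 0.2588 m/day.
Seepage velocity v = q / n_e = 0.2588 / 0.26 = 0.9955 m/day.

0.996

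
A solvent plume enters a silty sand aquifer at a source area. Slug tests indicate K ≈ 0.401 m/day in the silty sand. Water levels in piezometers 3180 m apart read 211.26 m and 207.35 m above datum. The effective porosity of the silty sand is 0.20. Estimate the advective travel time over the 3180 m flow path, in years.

Hydraulic gradient i = (211.26 − 207.35) / 3180 = 3.91 / 3180 = 0.001230.
Darcy flux q = K · i = 0.4010 × 0.001230 = 0.0004931 m/day.
Seepage velocity v = q / n_e = 0.0004931 / 0.20 = 0.002465 m/day.
Travel time t = L / v = 3180 / 0.002465 = 1.290e+06 days = 3532 years.

3530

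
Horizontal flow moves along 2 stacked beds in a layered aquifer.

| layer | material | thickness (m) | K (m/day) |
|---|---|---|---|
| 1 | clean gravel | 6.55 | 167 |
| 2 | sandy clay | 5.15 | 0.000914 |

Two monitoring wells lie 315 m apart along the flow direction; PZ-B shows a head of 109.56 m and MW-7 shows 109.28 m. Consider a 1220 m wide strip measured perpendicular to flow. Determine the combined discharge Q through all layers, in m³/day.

1190

Flow is parallel to layering, so each bed carries its own Darcy discharge and the transmissivities add.
Σ(K_i·b_i) = 167×6.55 + 0.000914×5.15 = 1094 m²/day.
Hydraulic gradient i = (109.56 − 109.28) / 315 = 0.28 / 315 = 0.0008889.
Q = Σ(K_i·b_i) · W · i = 1094 × 1220 × 0.0008889 = 1186 m³/day.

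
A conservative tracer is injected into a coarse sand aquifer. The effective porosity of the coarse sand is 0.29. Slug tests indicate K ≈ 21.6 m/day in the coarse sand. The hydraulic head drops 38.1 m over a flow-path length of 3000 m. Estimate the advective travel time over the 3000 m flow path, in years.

8.68

Hydraulic gradient i = Δh / L = 38.1 / 3000 = 0.01270.
Darcy flux q = K · i = 21.60 × 0.01270 = 0.2743 m/day.
Seepage velocity v = q / n_e = 0.2743 / 0.29 = 0.9459 m/day.
Travel time t = L / v = 3000 / 0.9459 = 3171 days = 8.683 years.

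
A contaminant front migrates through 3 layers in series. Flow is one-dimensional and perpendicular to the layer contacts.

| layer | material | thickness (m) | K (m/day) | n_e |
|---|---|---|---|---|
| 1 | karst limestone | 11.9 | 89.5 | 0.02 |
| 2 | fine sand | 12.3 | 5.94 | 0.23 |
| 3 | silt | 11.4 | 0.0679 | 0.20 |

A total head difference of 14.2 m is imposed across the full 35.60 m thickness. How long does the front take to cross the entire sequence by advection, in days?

64.1

With flow normal to the layers, continuity requires the same specific discharge q through every layer.
Σ(b_i/K_i) = 11.9/89.5 + 12.3/5.94 + 11.4/0.0679 = 170.1 d.
q = Δh / Σ(b_i/K_i) = 14.2 / 170.1 = 0.08348 m/day.
In each layer the seepage velocity is v_i = q/n_i, so the layer transit time is t_i = b_i·n_i / q:
  layer 1 (karst limestone): t_1 = 11.9 × 0.02 / 0.08348 = 2.851 d
  layer 2 (fine sand): t_2 = 12.3 × 0.23 / 0.08348 = 33.89 d
  layer 3 (silt): t_3 = 11.4 × 0.20 / 0.08348 = 27.31 d
Total t = Σ t_i = 64.05 days.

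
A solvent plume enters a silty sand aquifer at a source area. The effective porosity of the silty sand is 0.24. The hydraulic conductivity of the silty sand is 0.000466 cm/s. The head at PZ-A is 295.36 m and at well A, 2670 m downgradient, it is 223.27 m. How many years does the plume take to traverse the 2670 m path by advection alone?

Convert K: 0.000466 cm/s × 864 = 0.4026 m/day.
Hydraulic gradient i = (295.36 − 223.27) / 2670 = 72.09 / 2670 = 0.02700.
Darcy flux q = K · i = 0.4026 × 0.02700 = 0.01087 m/day.
Seepage velocity v = q / n_e = 0.01087 / 0.24 = 0.04530 m/day.
Travel time t = L / v = 2670 / 0.04530 = 58947 days = 161.4 years.

161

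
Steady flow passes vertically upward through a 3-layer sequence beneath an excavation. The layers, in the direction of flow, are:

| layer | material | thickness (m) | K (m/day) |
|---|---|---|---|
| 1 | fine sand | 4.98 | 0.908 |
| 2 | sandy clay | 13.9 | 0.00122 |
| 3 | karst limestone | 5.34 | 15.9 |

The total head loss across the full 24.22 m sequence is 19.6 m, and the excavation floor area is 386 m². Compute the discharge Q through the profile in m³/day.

Flow is perpendicular to layering, so the layers act in series and the equivalent K is the thickness-weighted harmonic mean.
Total thickness L = 4.98 + 13.9 + 5.34 = 24.22 m.
Σ(b_i/K_i) = 4.98/0.908 + 13.9/0.00122 + 5.34/15.9 = 11399 d.
K_eq = L / Σ(b_i/K_i) = 24.22 / 11399 = 0.002125 m/day.
Q = K_eq · A · (Δh/L) = 0.002125 × 386 × (19.6/24.22) = 0.6637 m³/day.

0.664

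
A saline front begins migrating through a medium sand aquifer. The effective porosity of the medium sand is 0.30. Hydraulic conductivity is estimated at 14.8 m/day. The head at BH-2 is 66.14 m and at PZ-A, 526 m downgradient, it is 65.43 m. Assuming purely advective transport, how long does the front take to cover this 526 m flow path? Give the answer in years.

Hydraulic gradient i = (66.14 − 65.43) / 526 = 0.71 / 526 = 0.001350.
Darcy flux q = K · i = 14.80 × 0.001350 = 0.01998 m/day.
Seepage velocity v = q / n_e = 0.01998 / 0.30 = 0.06659 m/day.
Travel time t = L / v = 526 / 0.06659 = 7899 days = 21.63 years.

21.6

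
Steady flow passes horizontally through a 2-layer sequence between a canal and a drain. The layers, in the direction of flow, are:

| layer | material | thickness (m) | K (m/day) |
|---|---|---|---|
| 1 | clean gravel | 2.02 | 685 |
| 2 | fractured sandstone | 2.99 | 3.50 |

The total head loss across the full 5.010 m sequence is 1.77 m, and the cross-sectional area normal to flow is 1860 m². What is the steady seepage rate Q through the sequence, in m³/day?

3840

Flow is perpendicular to layering, so the layers act in series and the equivalent K is the thickness-weighted harmonic mean.
Total thickness L = 2.02 + 2.99 = 5.010 m.
Σ(b_i/K_i) = 2.02/685 + 2.99/3.50 = 0.8572 d.
K_eq = L / Σ(b_i/K_i) = 5.010 / 0.8572 = 5.844 m/day.
Q = K_eq · A · (Δh/L) = 5.844 × 1860 × (1.77/5.010) = 3840 m³/day.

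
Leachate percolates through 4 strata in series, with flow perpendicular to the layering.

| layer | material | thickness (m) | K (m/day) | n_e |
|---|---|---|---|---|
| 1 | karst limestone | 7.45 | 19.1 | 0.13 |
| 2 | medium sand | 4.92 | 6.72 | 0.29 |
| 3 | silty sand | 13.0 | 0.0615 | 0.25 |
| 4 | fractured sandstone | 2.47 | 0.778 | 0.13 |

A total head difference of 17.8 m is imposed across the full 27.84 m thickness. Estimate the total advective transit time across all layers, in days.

With flow normal to the layers, continuity requires the same specific discharge q through every layer.
Σ(b_i/K_i) = 7.45/19.1 + 4.92/6.72 + 13.0/0.0615 + 2.47/0.778 = 215.7 d.
q = Δh / Σ(b_i/K_i) = 17.8 / 215.7 = 0.08253 m/day.
In each layer the seepage velocity is v_i = q/n_i, so the layer transit time is t_i = b_i·n_i / q:
  layer 1 (karst limestone): t_1 = 7.45 × 0.13 / 0.08253 = 11.74 d
  layer 2 (medium sand): t_2 = 4.92 × 0.29 / 0.08253 = 17.29 d
  layer 3 (silty sand): t_3 = 13.0 × 0.25 / 0.08253 = 39.38 d
  layer 4 (fractured sandstone): t_4 = 2.47 × 0.13 / 0.08253 = 3.891 d
Total t = Σ t_i = 72.29 days.

72.3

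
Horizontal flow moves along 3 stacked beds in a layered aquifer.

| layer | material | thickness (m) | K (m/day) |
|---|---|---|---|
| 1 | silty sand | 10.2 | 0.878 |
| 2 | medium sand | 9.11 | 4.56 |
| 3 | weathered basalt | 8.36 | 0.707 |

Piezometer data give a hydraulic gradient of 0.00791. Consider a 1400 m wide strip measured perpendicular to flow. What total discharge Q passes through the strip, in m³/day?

625

Flow is parallel to layering, so each bed carries its own Darcy discharge and the transmissivities add.
Σ(K_i·b_i) = 0.878×10.2 + 4.56×9.11 + 0.707×8.36 = 56.41 m²/day.
Hydraulic gradient i = 0.00791.
Q = Σ(K_i·b_i) · W · i = 56.41 × 1400 × 0.007910 = 624.7 m³/day.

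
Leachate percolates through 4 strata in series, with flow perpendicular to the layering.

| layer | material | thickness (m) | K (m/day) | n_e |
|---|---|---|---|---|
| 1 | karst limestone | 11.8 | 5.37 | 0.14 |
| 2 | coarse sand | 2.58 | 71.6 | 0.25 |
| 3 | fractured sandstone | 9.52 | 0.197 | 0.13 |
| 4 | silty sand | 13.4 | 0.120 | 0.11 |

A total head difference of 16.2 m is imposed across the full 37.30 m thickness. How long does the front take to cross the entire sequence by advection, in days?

50.2

With flow normal to the layers, continuity requires the same specific discharge q through every layer.
Σ(b_i/K_i) = 11.8/5.37 + 2.58/71.6 + 9.52/0.197 + 13.4/0.120 = 162.2 d.
q = Δh / Σ(b_i/K_i) = 16.2 / 162.2 = 0.09986 m/day.
In each layer the seepage velocity is v_i = q/n_i, so the layer transit time is t_i = b_i·n_i / q:
  layer 1 (karst limestone): t_1 = 11.8 × 0.14 / 0.09986 = 16.54 d
  layer 2 (coarse sand): t_2 = 2.58 × 0.25 / 0.09986 = 6.459 d
  layer 3 (fractured sandstone): t_3 = 9.52 × 0.13 / 0.09986 = 12.39 d
  layer 4 (silty sand): t_4 = 13.4 × 0.11 / 0.09986 = 14.76 d
Total t = Σ t_i = 50.16 days.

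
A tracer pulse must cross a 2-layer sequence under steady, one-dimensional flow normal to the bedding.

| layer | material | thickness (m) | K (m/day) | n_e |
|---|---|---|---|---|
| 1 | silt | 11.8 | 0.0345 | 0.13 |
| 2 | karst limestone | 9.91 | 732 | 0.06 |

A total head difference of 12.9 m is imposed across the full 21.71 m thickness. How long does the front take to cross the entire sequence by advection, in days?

With flow normal to the layers, continuity requires the same specific discharge q through every layer.
Σ(b_i/K_i) = 11.8/0.0345 + 9.91/732 = 342.0 d.
q = Δh / Σ(b_i/K_i) = 12.9 / 342.0 = 0.03771 m/day.
In each layer the seepage velocity is v_i = q/n_i, so the layer transit time is t_i = b_i·n_i / q:
  layer 1 (silt): t_1 = 11.8 × 0.13 / 0.03771 = 40.67 d
  layer 2 (karst limestone): t_2 = 9.91 × 0.06 / 0.03771 = 15.77 d
Total t = Σ t_i = 56.44 days.

56.4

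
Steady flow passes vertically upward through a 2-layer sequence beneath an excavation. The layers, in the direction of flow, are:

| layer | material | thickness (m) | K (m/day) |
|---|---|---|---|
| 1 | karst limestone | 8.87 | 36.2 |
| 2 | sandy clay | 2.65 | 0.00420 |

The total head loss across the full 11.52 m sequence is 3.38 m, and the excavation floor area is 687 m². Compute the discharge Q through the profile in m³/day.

Flow is perpendicular to layering, so the layers act in series and the equivalent K is the thickness-weighted harmonic mean.
Total thickness L = 8.87 + 2.65 = 11.52 m.
Σ(b_i/K_i) = 8.87/36.2 + 2.65/0.00420 = 631.2 d.
K_eq = L / Σ(b_i/K_i) = 11.52 / 631.2 = 0.01825 m/day.
Q = K_eq · A · (Δh/L) = 0.01825 × 687 × (3.38/11.52) = 3.679 m³/day.

3.68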